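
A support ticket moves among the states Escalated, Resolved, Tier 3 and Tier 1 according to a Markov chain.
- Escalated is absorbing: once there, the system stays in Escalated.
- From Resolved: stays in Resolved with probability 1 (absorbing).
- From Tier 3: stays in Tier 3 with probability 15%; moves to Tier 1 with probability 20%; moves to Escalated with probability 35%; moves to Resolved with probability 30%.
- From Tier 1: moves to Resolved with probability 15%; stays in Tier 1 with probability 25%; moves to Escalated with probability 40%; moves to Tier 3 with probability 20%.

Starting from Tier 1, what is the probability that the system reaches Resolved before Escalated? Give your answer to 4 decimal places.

Let h(s) be the probability of absorption at Resolved starting from transient state s. Then h(Resolved) = 1 and h(Escalated) = 0. By first-step analysis:
h(Tier 3) = 0.35·0 + 0.3·1 + 0.15·h(Tier 3) + 0.2·h(Tier 1)
h(Tier 1) = 0.4·0 + 0.15·1 + 0.2·h(Tier 3) + 0.25·h(Tier 1)
Solving: h(Tier 3) = 0.4268, h(Tier 1) = 0.3138.
Starting from Tier 1, the probability is 0.3138.

0.3138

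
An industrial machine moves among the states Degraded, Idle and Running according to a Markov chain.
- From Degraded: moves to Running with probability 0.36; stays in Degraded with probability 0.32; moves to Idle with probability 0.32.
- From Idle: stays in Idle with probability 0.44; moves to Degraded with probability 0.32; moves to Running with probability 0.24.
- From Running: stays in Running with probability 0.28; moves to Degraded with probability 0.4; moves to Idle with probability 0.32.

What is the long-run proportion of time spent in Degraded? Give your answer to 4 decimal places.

Let the stationary distribution be π with π = πP and π_1 + π_2 + π_3 = 1.
π_1 = 0.32·π_1 + 0.32·π_2 + 0.4·π_3
π_2 = 0.32·π_1 + 0.44·π_2 + 0.32·π_3
Solving with the normalization constraint gives π = (0.3434, 0.3636, 0.2929).
So the stationary probability of Degraded is 0.3434.

0.3434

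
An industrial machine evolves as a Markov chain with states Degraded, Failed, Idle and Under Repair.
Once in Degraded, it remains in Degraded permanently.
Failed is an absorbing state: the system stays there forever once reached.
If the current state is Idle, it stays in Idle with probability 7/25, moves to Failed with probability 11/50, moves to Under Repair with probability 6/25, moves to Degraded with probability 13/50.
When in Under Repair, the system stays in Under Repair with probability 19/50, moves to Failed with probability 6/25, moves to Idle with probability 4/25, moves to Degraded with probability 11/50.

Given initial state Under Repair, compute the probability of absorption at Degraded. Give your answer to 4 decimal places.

0.4902

Let h(s) be the probability of absorption at Degraded starting from transient state s. Then h(Degraded) = 1 and h(Failed) = 0. By first-step analysis:
h(Idle) = 0.26·1 + 0.22·0 + 0.28·h(Idle) + 0.24·h(Under Repair)
h(Under Repair) = 0.22·1 + 0.24·0 + 0.16·h(Idle) + 0.38·h(Under Repair)
Solving: h(Idle) = 0.5245, h(Under Repair) = 0.4902.
Starting from Under Repair, the probability is 0.4902.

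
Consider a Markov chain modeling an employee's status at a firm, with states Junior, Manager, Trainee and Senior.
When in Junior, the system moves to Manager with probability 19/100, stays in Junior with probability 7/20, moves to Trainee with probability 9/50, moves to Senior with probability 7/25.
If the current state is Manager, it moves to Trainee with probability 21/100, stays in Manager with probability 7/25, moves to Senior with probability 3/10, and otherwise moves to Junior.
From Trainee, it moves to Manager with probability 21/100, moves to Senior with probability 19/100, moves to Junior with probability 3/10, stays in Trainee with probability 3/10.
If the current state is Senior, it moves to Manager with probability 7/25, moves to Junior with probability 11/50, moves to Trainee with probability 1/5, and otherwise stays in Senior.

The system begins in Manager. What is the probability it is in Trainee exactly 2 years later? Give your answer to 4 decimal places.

Propagate the distribution vector 2 years from Manager.
After 0 years: (0.0000, 1.0000, 0.0000, 0.0000)
After 1 year: (0.2100, 0.2800, 0.2100, 0.3000)
After 2 years: (0.2613, 0.2464, 0.2196, 0.2727)
P(in Trainee after 2 years) = 0.2196

0.2196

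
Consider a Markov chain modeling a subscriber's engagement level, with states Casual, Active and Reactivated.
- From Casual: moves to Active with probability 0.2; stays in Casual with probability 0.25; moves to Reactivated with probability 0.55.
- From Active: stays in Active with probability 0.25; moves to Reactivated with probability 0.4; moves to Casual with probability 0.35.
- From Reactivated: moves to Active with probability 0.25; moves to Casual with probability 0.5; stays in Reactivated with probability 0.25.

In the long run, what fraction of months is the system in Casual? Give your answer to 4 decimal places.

Let the stationary distribution be π with π = πP and π_1 + π_2 + π_3 = 1.
π_1 = 0.25·π_1 + 0.35·π_2 + 0.5·π_3
π_2 = 0.2·π_1 + 0.25·π_2 + 0.25·π_3
Solving with the normalization constraint gives π = (0.3722, 0.2314, 0.3964).
So the stationary probability of Casual is 0.3722.

0.3722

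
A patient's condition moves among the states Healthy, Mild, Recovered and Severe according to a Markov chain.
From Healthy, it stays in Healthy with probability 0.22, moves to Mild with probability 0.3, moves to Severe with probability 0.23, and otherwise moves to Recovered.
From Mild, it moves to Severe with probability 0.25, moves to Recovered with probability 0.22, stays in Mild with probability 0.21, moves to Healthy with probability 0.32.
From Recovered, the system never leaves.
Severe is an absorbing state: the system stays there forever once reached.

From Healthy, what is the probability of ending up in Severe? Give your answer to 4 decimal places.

Let h(s) be the probability of absorption at Severe starting from transient state s. Then h(Severe) = 1 and h(Recovered) = 0. By first-step analysis:
h(Healthy) = 0.22·h(Healthy) + 0.3·h(Mild) + 0.25·0 + 0.23·1
h(Mild) = 0.32·h(Healthy) + 0.21·h(Mild) + 0.22·0 + 0.25·1
Solving: h(Healthy) = 0.4935, h(Mild) = 0.5163.
Starting from Healthy, the probability is 0.4935.

0.4935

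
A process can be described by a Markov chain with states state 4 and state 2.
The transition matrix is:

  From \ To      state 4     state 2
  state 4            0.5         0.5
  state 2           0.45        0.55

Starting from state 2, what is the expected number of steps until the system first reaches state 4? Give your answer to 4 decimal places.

2.2222

Let t(s) be the expected number of steps to first reach state 4 from state s, with t(state 4) = 0. Conditioning on the first step:
t(state 2) = 1 + 0.55·t(state 2)
Solving: t(state 2) = 2.2222.
Expected steps from state 2 to state 4: 2.2222.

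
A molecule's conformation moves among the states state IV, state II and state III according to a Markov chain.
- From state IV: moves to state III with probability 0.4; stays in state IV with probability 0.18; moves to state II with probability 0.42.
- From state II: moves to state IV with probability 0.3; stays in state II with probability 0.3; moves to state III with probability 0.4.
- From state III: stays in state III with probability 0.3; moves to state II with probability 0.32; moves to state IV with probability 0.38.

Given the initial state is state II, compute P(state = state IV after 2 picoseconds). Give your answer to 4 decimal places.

0.2960

Sum over the intermediate state after 1 picosecond:
P = P(state II→state IV)·P(state IV→state IV) + P(state II→state II)·P(state II→state IV) + P(state II→state III)·P(state III→state IV)
  = 0.3×0.18 + 0.3×0.3 + 0.4×0.38
  = 0.0540 + 0.0900 + 0.1520 = 0.2960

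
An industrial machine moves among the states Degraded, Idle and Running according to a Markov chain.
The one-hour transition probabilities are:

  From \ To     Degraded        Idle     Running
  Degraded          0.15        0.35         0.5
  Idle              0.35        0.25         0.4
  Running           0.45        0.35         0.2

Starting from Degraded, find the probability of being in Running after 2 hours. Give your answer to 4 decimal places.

Sum over the intermediate state after 1 hour:
P = P(Degraded→Degraded)·P(Degraded→Running) + P(Degraded→Idle)·P(Idle→Running) + P(Degraded→Running)·P(Running→Running)
  = 0.15×0.5 + 0.35×0.4 + 0.5×0.2
  = 0.0750 + 0.1400 + 0.1000 = 0.3150

0.3150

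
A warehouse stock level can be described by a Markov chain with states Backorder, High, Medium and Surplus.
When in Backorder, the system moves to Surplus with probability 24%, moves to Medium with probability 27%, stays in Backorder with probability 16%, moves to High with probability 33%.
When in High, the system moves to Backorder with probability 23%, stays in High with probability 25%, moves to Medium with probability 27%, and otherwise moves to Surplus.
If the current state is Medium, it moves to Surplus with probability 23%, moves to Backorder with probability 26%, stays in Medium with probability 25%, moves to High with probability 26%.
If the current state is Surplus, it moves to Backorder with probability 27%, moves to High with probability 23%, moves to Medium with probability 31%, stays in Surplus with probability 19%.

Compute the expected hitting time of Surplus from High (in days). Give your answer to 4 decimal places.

4.1240

Let t(s) be the expected number of days to first reach Surplus from state s, with t(Surplus) = 0. Conditioning on the first day:
t(Backorder) = 1 + 0.16·t(Backorder) + 0.33·t(High) + 0.27·t(Medium)
t(High) = 1 + 0.23·t(Backorder) + 0.25·t(High) + 0.27·t(Medium)
t(Medium) = 1 + 0.26·t(Backorder) + 0.26·t(High) + 0.25·t(Medium)
Solving: t(Backorder) = 4.1626, t(High) = 4.1240, t(Medium) = 4.2060.
Expected days from High to Surplus: 4.1240.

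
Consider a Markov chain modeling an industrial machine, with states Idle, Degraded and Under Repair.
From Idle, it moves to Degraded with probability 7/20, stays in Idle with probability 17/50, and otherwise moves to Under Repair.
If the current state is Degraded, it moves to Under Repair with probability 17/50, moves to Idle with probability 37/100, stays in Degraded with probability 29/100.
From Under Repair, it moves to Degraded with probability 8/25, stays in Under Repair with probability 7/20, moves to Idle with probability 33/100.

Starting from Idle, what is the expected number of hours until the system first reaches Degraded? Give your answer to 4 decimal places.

2.9385

Let t(s) be the expected number of hours to first reach Degraded from state s, with t(Degraded) = 0. Conditioning on the first hour:
t(Idle) = 1 + 0.34·t(Idle) + 0.31·t(Under Repair)
t(Under Repair) = 1 + 0.33·t(Idle) + 0.35·t(Under Repair)
Solving: t(Idle) = 2.9385, t(Under Repair) = 3.0303.
Expected hours from Idle to Degraded: 2.9385.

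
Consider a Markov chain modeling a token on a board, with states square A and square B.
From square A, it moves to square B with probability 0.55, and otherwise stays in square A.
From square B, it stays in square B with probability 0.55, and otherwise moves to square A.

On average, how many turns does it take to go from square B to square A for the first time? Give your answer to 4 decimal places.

Let t(s) be the expected number of turns to first reach square A from state s, with t(square A) = 0. Conditioning on the first turn:
t(square B) = 1 + 0.55·t(square B)
Solving: t(square B) = 2.2222.
Expected turns from square B to square A: 2.2222.

2.2222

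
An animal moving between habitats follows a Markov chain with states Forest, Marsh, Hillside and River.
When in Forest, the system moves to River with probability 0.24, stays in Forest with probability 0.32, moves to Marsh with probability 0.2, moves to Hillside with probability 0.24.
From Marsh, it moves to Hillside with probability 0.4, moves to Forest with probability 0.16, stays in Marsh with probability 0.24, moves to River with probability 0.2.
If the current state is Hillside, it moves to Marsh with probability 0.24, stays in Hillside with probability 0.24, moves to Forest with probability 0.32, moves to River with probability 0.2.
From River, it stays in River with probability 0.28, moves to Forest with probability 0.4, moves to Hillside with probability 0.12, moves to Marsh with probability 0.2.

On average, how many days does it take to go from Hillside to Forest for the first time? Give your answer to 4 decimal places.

Let t(s) be the expected number of days to first reach Forest from state s, with t(Forest) = 0. Conditioning on the first day:
t(Marsh) = 1 + 0.24·t(Marsh) + 0.4·t(Hillside) + 0.2·t(River)
t(Hillside) = 1 + 0.24·t(Marsh) + 0.24·t(Hillside) + 0.2·t(River)
t(River) = 1 + 0.2·t(Marsh) + 0.12·t(Hillside) + 0.28·t(River)
Solving: t(Marsh) = 3.8617, t(Hillside) = 3.3291, t(River) = 3.0164.
Expected days from Hillside to Forest: 3.3291.

3.3291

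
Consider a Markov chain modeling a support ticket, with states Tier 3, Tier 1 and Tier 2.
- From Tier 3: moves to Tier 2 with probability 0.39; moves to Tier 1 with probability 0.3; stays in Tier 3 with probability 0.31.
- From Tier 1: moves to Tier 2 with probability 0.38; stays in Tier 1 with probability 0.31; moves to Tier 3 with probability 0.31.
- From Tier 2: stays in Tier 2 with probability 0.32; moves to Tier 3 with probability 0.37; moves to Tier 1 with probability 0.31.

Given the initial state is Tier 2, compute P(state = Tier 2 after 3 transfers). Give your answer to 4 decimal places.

0.3614

Propagate the distribution vector 3 transfers from Tier 2.
After 0 transfers: (0.0000, 0.0000, 1.0000)
After 1 transfer: (0.3700, 0.3100, 0.3200)
After 2 transfers: (0.3292, 0.3063, 0.3645)
After 3 transfers: (0.3319, 0.3067, 0.3614)
P(in Tier 2 after 3 transfers) = 0.3614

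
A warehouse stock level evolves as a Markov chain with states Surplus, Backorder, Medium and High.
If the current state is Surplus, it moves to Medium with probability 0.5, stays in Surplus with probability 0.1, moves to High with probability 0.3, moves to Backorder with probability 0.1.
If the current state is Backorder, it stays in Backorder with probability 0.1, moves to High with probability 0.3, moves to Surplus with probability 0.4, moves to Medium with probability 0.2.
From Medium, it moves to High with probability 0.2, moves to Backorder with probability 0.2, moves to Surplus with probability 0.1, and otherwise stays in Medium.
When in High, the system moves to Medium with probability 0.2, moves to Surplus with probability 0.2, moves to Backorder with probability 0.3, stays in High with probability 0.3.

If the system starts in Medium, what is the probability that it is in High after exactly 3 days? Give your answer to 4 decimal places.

0.2620

Propagate the distribution vector 3 days from Medium.
After 0 days: (0.0000, 0.0000, 1.0000, 0.0000)
After 1 day: (0.1000, 0.2000, 0.5000, 0.2000)
After 2 days: (0.1800, 0.1900, 0.3800, 0.2500)
After 3 days: (0.1820, 0.1880, 0.3680, 0.2620)
P(in High after 3 days) = 0.2620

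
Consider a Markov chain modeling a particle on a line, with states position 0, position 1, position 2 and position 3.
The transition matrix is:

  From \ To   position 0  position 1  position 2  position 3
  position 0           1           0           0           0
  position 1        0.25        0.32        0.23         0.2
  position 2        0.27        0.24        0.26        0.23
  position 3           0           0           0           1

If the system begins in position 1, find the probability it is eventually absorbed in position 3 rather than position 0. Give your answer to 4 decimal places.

Let h(s) be the probability of absorption at position 3 starting from transient state s. Then h(position 3) = 1 and h(position 0) = 0. By first-step analysis:
h(position 1) = 0.25·0 + 0.32·h(position 1) + 0.23·h(position 2) + 0.2·1
h(position 2) = 0.27·0 + 0.24·h(position 1) + 0.26·h(position 2) + 0.23·1
Solving: h(position 1) = 0.4484, h(position 2) = 0.4563.
Starting from position 1, the probability is 0.4484.

0.4484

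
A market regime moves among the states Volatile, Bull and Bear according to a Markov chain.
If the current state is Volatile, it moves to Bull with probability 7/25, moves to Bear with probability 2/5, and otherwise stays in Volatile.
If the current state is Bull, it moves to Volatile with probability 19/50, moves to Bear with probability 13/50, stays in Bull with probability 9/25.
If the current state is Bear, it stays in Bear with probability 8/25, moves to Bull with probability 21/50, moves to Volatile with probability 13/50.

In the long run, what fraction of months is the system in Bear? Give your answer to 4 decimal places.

0.3245

Let the stationary distribution be π with π = πP and π_1 + π_2 + π_3 = 1.
π_1 = 0.32·π_1 + 0.38·π_2 + 0.26·π_3
π_2 = 0.28·π_1 + 0.36·π_2 + 0.42·π_3
Solving with the normalization constraint gives π = (0.3218, 0.3537, 0.3245).
So the stationary probability of Bear is 0.3245.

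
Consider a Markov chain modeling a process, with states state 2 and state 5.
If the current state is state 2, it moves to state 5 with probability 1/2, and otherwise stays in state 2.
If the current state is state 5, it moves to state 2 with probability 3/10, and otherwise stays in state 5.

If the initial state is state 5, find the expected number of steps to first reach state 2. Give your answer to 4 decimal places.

Let t(s) be the expected number of steps to first reach state 2 from state s, with t(state 2) = 0. Conditioning on the first step:
t(state 5) = 1 + 0.7·t(state 5)
Solving: t(state 5) = 3.3333.
Expected steps from state 5 to state 2: 3.3333.

3.3333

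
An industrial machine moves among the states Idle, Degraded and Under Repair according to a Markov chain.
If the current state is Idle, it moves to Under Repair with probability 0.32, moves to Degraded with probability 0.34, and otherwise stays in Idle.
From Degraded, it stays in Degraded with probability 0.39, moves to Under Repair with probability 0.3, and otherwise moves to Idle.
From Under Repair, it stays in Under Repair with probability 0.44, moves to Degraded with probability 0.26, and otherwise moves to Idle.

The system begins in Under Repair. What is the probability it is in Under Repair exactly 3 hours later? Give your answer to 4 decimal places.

0.3578

Propagate the distribution vector 3 hours from Under Repair.
After 0 hours: (0.0000, 0.0000, 1.0000)
After 1 hour: (0.3000, 0.2600, 0.4400)
After 2 hours: (0.3146, 0.3178, 0.3676)
After 3 hours: (0.3158, 0.3265, 0.3578)
P(in Under Repair after 3 hours) = 0.3578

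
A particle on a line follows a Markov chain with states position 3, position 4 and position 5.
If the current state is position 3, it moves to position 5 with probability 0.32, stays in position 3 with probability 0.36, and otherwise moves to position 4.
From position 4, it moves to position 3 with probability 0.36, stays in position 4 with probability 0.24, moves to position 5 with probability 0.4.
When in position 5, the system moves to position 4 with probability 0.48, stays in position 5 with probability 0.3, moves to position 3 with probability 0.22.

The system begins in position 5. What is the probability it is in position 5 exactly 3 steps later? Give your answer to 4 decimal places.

0.3393

Propagate the distribution vector 3 steps from position 5.
After 0 steps: (0.0000, 0.0000, 1.0000)
After 1 step: (0.2200, 0.4800, 0.3000)
After 2 steps: (0.3180, 0.3296, 0.3524)
After 3 steps: (0.3107, 0.3500, 0.3393)
P(in position 5 after 3 steps) = 0.3393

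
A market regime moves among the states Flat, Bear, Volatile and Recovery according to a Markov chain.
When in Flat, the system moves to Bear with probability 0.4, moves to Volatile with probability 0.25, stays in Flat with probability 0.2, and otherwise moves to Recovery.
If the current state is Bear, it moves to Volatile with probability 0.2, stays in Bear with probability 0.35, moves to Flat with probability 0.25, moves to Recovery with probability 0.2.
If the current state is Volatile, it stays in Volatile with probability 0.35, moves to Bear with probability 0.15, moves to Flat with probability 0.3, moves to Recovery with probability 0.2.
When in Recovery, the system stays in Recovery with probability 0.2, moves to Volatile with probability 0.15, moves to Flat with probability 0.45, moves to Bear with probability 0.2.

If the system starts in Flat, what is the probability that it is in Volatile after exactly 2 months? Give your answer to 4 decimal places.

0.2400

Propagate the distribution vector 2 months from Flat.
After 0 months: (1.0000, 0.0000, 0.0000, 0.0000)
After 1 month: (0.2000, 0.4000, 0.2500, 0.1500)
After 2 months: (0.2825, 0.2875, 0.2400, 0.1900)
P(in Volatile after 2 months) = 0.2400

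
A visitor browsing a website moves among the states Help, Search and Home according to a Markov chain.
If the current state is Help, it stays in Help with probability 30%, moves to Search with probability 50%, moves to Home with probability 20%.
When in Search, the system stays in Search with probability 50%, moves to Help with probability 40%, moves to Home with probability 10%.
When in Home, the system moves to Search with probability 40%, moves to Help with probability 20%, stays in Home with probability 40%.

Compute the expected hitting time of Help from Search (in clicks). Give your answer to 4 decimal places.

Let t(s) be the expected number of clicks to first reach Help from state s, with t(Help) = 0. Conditioning on the first click:
t(Search) = 1 + 0.5·t(Search) + 0.1·t(Home)
t(Home) = 1 + 0.4·t(Search) + 0.4·t(Home)
Solving: t(Search) = 2.6923, t(Home) = 3.4615.
Expected clicks from Search to Help: 2.6923.

2.6923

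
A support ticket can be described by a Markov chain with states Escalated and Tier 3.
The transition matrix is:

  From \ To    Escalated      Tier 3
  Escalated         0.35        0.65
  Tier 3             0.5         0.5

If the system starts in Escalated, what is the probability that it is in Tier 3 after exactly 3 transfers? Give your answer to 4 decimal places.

Propagate the distribution vector 3 transfers from Escalated.
After 0 transfers: (1.0000, 0.0000)
After 1 transfer: (0.3500, 0.6500)
After 2 transfers: (0.4475, 0.5525)
After 3 transfers: (0.4329, 0.5671)
P(in Tier 3 after 3 transfers) = 0.5671

0.5671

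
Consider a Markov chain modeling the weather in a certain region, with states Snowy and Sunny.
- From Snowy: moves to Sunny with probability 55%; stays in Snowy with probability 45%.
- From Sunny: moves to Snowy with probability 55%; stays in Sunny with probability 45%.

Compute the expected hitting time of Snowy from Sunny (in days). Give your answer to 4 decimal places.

Let t(s) be the expected number of days to first reach Snowy from state s, with t(Snowy) = 0. Conditioning on the first day:
t(Sunny) = 1 + 0.45·t(Sunny)
Solving: t(Sunny) = 1.8182.
Expected days from Sunny to Snowy: 1.8182.

1.8182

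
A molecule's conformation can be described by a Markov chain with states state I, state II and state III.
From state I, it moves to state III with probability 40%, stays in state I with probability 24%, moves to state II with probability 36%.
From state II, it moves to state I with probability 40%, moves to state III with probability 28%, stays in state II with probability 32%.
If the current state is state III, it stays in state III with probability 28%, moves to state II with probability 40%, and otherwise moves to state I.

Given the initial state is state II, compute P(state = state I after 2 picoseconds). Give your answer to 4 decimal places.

0.3136

Sum over the intermediate state after 1 picosecond:
P = P(state II→state I)·P(state I→state I) + P(state II→state II)·P(state II→state I) + P(state II→state III)·P(state III→state I)
  = 0.4×0.24 + 0.32×0.4 + 0.28×0.32
  = 0.0960 + 0.1280 + 0.0896 = 0.3136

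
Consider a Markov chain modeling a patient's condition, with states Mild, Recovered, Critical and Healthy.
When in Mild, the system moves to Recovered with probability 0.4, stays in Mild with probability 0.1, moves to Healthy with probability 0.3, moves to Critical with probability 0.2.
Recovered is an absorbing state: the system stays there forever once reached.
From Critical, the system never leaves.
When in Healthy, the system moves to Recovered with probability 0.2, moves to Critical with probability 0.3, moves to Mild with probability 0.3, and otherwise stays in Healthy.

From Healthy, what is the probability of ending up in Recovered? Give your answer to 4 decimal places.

0.4762

Let h(s) be the probability of absorption at Recovered starting from transient state s. Then h(Recovered) = 1 and h(Critical) = 0. By first-step analysis:
h(Mild) = 0.1·h(Mild) + 0.4·1 + 0.2·0 + 0.3·h(Healthy)
h(Healthy) = 0.3·h(Mild) + 0.2·1 + 0.3·0 + 0.2·h(Healthy)
Solving: h(Mild) = 0.6032, h(Healthy) = 0.4762.
Starting from Healthy, the probability is 0.4762.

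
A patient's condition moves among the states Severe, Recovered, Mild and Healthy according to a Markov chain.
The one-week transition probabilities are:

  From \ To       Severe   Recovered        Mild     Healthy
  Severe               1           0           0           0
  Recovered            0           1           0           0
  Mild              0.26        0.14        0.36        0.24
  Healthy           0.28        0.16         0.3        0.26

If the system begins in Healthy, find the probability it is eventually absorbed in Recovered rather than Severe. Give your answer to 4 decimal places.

Let h(s) be the probability of absorption at Recovered starting from transient state s. Then h(Recovered) = 1 and h(Severe) = 0. By first-step analysis:
h(Mild) = 0.26·0 + 0.14·1 + 0.36·h(Mild) + 0.24·h(Healthy)
h(Healthy) = 0.28·0 + 0.16·1 + 0.3·h(Mild) + 0.26·h(Healthy)
Solving: h(Mild) = 0.3536, h(Healthy) = 0.3596.
Starting from Healthy, the probability is 0.3596.

0.3596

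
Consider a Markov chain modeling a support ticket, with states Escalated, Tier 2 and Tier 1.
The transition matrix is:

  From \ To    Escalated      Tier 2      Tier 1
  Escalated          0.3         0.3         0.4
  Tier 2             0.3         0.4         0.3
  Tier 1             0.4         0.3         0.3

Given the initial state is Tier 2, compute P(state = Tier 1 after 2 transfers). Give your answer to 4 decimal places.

0.3300

Sum over the intermediate state after 1 transfer:
P = P(Tier 2→Escalated)·P(Escalated→Tier 1) + P(Tier 2→Tier 2)·P(Tier 2→Tier 1) + P(Tier 2→Tier 1)·P(Tier 1→Tier 1)
  = 0.3×0.4 + 0.4×0.3 + 0.3×0.3
  = 0.1200 + 0.1200 + 0.0900 = 0.3300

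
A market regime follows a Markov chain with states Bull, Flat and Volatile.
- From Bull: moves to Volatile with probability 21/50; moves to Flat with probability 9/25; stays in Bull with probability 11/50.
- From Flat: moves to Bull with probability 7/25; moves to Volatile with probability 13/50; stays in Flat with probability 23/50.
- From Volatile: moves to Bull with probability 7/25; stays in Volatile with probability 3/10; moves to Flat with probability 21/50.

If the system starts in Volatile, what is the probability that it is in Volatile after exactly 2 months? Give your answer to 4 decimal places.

0.3168

Sum over the intermediate state after 1 month:
P = P(Volatile→Bull)·P(Bull→Volatile) + P(Volatile→Flat)·P(Flat→Volatile) + P(Volatile→Volatile)·P(Volatile→Volatile)
  = 0.28×0.42 + 0.42×0.26 + 0.3×0.3
  = 0.1176 + 0.1092 + 0.0900 = 0.3168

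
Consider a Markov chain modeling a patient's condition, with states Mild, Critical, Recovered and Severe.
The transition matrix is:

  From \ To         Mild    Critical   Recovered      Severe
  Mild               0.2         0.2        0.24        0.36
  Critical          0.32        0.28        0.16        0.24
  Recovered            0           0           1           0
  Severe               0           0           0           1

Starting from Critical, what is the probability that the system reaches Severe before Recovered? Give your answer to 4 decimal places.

Let h(s) be the probability of absorption at Severe starting from transient state s. Then h(Severe) = 1 and h(Recovered) = 0. By first-step analysis:
h(Mild) = 0.2·h(Mild) + 0.2·h(Critical) + 0.24·0 + 0.36·1
h(Critical) = 0.32·h(Mild) + 0.28·h(Critical) + 0.16·0 + 0.24·1
Solving: h(Mild) = 0.6000, h(Critical) = 0.6000.
Starting from Critical, the probability is 0.6000.

0.6000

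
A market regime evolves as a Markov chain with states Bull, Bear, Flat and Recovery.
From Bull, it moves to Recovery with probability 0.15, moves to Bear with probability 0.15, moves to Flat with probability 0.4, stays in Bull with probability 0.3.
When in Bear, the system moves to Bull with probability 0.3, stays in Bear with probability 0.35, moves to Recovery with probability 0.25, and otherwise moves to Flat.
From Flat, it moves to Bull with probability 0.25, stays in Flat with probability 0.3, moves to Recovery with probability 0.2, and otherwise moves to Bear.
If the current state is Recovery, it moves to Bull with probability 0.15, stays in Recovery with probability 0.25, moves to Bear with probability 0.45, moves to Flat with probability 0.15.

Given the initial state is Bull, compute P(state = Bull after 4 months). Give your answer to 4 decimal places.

0.2563

Propagate the distribution vector 4 months from Bull.
After 0 months: (1.0000, 0.0000, 0.0000, 0.0000)
After 1 month: (0.3000, 0.1500, 0.4000, 0.1500)
After 2 months: (0.2575, 0.2650, 0.2775, 0.2000)
After 3 months: (0.2561, 0.2908, 0.2428, 0.2104)
After 4 months: (0.2563, 0.2955, 0.2359, 0.2123)
P(in Bull after 4 months) = 0.2563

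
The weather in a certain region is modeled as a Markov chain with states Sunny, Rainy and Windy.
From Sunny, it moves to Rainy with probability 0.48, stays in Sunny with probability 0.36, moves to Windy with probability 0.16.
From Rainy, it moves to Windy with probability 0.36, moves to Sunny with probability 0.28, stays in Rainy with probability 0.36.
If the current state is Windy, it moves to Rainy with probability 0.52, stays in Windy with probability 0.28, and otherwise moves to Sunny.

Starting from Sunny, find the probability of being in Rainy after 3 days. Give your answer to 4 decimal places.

0.4396

Propagate the distribution vector 3 days from Sunny.
After 0 days: (1.0000, 0.0000, 0.0000)
After 1 day: (0.3600, 0.4800, 0.1600)
After 2 days: (0.2960, 0.4288, 0.2752)
After 3 days: (0.2817, 0.4396, 0.2788)
P(in Rainy after 3 days) = 0.4396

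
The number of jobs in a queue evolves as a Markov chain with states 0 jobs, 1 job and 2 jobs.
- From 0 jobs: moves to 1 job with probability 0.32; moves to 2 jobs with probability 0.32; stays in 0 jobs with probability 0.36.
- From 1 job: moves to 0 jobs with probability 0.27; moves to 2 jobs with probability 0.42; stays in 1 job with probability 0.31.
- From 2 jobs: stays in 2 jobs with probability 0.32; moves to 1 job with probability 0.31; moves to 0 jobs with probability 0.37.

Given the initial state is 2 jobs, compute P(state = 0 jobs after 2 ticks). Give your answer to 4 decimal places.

Sum over the intermediate state after 1 tick:
P = P(2 jobs→0 jobs)·P(0 jobs→0 jobs) + P(2 jobs→1 job)·P(1 job→0 jobs) + P(2 jobs→2 jobs)·P(2 jobs→0 jobs)
  = 0.37×0.36 + 0.31×0.27 + 0.32×0.37
  = 0.1332 + 0.0837 + 0.1184 = 0.3353

0.3353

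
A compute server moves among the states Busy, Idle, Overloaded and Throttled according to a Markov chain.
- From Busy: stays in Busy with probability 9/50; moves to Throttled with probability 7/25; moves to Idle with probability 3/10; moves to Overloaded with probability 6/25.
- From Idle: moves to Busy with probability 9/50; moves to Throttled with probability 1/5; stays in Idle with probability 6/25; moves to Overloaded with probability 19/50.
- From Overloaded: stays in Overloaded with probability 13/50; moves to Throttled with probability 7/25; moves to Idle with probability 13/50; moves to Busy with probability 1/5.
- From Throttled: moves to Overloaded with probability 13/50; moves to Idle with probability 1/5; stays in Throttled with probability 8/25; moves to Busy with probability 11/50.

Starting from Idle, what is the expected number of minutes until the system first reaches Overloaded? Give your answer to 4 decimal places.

3.0856

Let t(s) be the expected number of minutes to first reach Overloaded from state s, with t(Overloaded) = 0. Conditioning on the first minute:
t(Busy) = 1 + 0.18·t(Busy) + 0.3·t(Idle) + 0.28·t(Throttled)
t(Idle) = 1 + 0.18·t(Busy) + 0.24·t(Idle) + 0.2·t(Throttled)
t(Throttled) = 1 + 0.22·t(Busy) + 0.2·t(Idle) + 0.32·t(Throttled)
Solving: t(Busy) = 3.5529, t(Idle) = 3.0856, t(Throttled) = 3.5276.
Expected minutes from Idle to Overloaded: 3.0856.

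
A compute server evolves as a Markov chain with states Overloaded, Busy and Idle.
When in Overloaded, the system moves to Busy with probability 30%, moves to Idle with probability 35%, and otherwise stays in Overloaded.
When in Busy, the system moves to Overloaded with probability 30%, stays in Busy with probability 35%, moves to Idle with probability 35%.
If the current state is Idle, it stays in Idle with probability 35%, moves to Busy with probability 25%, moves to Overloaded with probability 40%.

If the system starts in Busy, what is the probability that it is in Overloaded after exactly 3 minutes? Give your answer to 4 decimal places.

Propagate the distribution vector 3 minutes from Busy.
After 0 minutes: (0.0000, 1.0000, 0.0000)
After 1 minute: (0.3000, 0.3500, 0.3500)
After 2 minutes: (0.3500, 0.3000, 0.3500)
After 3 minutes: (0.3525, 0.2975, 0.3500)
P(in Overloaded after 3 minutes) = 0.3525

0.3525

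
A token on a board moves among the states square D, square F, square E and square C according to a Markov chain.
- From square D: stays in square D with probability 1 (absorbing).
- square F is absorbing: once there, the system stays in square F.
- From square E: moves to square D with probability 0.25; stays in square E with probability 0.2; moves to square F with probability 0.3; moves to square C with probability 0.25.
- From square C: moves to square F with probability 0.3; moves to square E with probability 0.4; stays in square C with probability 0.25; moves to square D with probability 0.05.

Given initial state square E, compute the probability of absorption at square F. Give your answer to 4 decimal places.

0.6000

Let h(s) be the probability of absorption at square F starting from transient state s. Then h(square F) = 1 and h(square D) = 0. By first-step analysis:
h(square E) = 0.25·0 + 0.3·1 + 0.2·h(square E) + 0.25·h(square C)
h(square C) = 0.05·0 + 0.3·1 + 0.4·h(square E) + 0.25·h(square C)
Solving: h(square E) = 0.6000, h(square C) = 0.7200.
Starting from square E, the probability is 0.6000.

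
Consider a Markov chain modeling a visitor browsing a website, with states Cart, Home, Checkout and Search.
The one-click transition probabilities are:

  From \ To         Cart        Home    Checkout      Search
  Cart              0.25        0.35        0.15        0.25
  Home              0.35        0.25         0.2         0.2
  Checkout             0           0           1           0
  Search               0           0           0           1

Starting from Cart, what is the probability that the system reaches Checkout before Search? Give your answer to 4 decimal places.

0.4148

Let h(s) be the probability of absorption at Checkout starting from transient state s. Then h(Checkout) = 1 and h(Search) = 0. By first-step analysis:
h(Cart) = 0.25·h(Cart) + 0.35·h(Home) + 0.15·1 + 0.25·0
h(Home) = 0.35·h(Cart) + 0.25·h(Home) + 0.2·1 + 0.2·0
Solving: h(Cart) = 0.4148, h(Home) = 0.4602.
Starting from Cart, the probability is 0.4148.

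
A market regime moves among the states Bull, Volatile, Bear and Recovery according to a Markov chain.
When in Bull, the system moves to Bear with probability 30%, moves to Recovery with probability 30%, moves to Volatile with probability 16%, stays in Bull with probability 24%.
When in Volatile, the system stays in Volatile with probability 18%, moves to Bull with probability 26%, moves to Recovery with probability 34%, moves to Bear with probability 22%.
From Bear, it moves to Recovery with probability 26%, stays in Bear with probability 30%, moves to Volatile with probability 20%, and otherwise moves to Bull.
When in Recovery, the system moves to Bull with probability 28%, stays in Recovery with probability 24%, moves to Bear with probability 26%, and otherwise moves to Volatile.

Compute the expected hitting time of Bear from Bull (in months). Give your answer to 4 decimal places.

Let t(s) be the expected number of months to first reach Bear from state s, with t(Bear) = 0. Conditioning on the first month:
t(Bull) = 1 + 0.24·t(Bull) + 0.16·t(Volatile) + 0.3·t(Recovery)
t(Volatile) = 1 + 0.26·t(Bull) + 0.18·t(Volatile) + 0.34·t(Recovery)
t(Recovery) = 1 + 0.28·t(Bull) + 0.22·t(Volatile) + 0.24·t(Recovery)
Solving: t(Bull) = 3.6506, t(Volatile) = 3.9550, t(Recovery) = 3.8056.
Expected months from Bull to Bear: 3.6506.

3.6506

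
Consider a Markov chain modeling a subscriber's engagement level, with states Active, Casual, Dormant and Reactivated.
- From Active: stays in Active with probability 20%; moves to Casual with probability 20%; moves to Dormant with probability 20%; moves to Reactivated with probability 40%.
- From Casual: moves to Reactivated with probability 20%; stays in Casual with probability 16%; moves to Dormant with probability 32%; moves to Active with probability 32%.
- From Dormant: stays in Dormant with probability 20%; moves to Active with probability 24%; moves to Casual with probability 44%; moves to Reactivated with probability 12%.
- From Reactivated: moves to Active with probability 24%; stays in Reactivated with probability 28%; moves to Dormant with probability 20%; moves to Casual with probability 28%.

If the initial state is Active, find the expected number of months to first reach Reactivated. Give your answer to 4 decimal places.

Let t(s) be the expected number of months to first reach Reactivated from state s, with t(Reactivated) = 0. Conditioning on the first month:
t(Active) = 1 + 0.2·t(Active) + 0.2·t(Casual) + 0.2·t(Dormant)
t(Casual) = 1 + 0.32·t(Active) + 0.16·t(Casual) + 0.32·t(Dormant)
t(Dormant) = 1 + 0.24·t(Active) + 0.44·t(Casual) + 0.2·t(Dormant)
Solving: t(Active) = 3.4879, t(Casual) = 4.2936, t(Dormant) = 4.6578.
Expected months from Active to Reactivated: 3.4879.

3.4879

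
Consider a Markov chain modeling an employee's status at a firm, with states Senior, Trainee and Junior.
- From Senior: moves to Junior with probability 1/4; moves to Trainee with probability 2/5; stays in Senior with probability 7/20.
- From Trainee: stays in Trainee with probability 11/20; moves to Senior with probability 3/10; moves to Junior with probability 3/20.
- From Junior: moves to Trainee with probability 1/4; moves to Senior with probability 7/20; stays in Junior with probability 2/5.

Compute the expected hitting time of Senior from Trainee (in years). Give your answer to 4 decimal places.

Let t(s) be the expected number of years to first reach Senior from state s, with t(Senior) = 0. Conditioning on the first year:
t(Trainee) = 1 + 0.55·t(Trainee) + 0.15·t(Junior)
t(Junior) = 1 + 0.25·t(Trainee) + 0.4·t(Junior)
Solving: t(Trainee) = 3.2258, t(Junior) = 3.0108.
Expected years from Trainee to Senior: 3.2258.

3.2258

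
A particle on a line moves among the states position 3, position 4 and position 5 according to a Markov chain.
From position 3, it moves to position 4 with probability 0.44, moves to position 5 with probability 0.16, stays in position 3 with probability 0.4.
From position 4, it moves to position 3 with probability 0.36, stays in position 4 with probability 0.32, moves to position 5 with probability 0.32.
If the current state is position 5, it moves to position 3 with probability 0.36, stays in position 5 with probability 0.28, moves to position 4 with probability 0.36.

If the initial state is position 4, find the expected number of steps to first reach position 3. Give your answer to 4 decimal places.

2.7778

Let t(s) be the expected number of steps to first reach position 3 from state s, with t(position 3) = 0. Conditioning on the first step:
t(position 4) = 1 + 0.32·t(position 4) + 0.32·t(position 5)
t(position 5) = 1 + 0.36·t(position 4) + 0.28·t(position 5)
Solving: t(position 4) = 2.7778, t(position 5) = 2.7778.
Expected steps from position 4 to position 3: 2.7778.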